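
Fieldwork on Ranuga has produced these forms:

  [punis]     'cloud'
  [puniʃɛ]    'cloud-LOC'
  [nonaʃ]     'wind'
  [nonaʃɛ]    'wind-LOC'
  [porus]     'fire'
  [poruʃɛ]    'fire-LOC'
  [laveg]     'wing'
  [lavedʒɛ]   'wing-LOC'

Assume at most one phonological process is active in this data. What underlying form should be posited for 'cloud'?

/punis/

In [punis] and [puniʃɛ] the final segment of 'cloud' alternates: [s] ~ [ʃ].
The stem 'wind' ([nonaʃ], [nonaʃɛ]) shows [ʃ] unchanged in both environments, so [ʃ] cannot be basic with [s] derived in isolation.
Therefore /s/ is basic and [ʃ] is derived by palatalization before a front vowel (/g/ and /s/ become palato-alveolar [dʒ] and [ʃ] before a front vowel).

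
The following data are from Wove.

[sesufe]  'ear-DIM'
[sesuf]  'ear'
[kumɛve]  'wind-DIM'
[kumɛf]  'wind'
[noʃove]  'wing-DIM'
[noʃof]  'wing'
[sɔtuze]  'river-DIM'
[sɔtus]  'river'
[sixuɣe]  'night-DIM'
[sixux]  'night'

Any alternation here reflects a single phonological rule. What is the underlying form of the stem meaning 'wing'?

The root 'wing' surfaces as [noʃove] and [noʃof], with a stem-final [v] ~ [f] alternation.
But 'ear' keeps [f] in both environments ([sesufe], [sesuf]), so there is no rule changing /f/ to [v] before the DIM suffix.
The underlying segment must be /v/; voiced obstruents become voiceless word-finally, yielding [f] there.

/noʃov/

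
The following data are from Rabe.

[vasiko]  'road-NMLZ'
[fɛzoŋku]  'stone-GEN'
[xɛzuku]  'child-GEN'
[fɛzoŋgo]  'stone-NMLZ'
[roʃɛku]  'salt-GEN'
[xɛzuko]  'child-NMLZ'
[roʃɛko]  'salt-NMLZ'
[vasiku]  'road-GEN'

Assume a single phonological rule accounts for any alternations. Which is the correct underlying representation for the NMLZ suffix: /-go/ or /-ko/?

The NMLZ morpheme has two allomorphs, [-go] and [-ko].
The GEN suffix, which begins with [k], is invariant after every stem; so [k] is not altered by any rule here.
So the underlying form is /-go/, and voiced stops become voiceless after a vowel.

/-go/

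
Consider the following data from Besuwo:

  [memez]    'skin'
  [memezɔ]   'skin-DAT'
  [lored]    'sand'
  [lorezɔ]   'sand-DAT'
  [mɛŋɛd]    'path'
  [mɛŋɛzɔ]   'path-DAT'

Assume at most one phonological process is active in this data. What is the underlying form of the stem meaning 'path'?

In [mɛŋɛd] and [mɛŋɛzɔ] the final segment of 'path' alternates: [d] ~ [z].
If /z/ were underlying and a rule turned it into [d] in isolation, 'skin' would also alternate; but it has [z] in both [memez] and [memezɔ].
So /d/ is underlying, and a rule of intervocalic spirantization — voiced stops become fricatives between vowels — gives [z].

/mɛŋɛd/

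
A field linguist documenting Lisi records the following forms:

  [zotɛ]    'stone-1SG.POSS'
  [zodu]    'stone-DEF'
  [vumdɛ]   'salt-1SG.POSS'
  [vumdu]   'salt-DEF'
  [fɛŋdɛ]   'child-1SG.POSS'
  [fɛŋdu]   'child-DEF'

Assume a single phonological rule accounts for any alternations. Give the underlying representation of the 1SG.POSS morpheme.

The 1SG.POSS suffix surfaces as [-dɛ] and [-tɛ], depending on the final segment of the stem.
The DEF suffix, which begins with [d], is invariant after every stem; so [d] is not altered by any rule here.
So the underlying form is /-tɛ/, and voiceless stops become voiced after a nasal.

/-tɛ/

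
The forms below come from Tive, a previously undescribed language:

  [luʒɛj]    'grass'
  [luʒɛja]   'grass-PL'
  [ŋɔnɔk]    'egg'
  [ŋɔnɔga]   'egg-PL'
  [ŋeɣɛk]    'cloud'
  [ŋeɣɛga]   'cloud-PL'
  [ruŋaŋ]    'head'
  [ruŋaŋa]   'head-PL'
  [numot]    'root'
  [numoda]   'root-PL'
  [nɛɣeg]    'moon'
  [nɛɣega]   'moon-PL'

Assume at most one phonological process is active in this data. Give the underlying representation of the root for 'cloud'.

/ŋeɣɛk/

In [ŋeɣɛk] and [ŋeɣɛga] the final segment of 'cloud' alternates: [k] ~ [g].
The stem 'moon' ([nɛɣeg], [nɛɣega]) shows [g] unchanged in both environments, so [g] cannot be basic with [k] derived in isolation.
Therefore /k/ is basic and [g] is derived by intervocalic voicing (voiceless stops become voiced between vowels).
So 'cloud' = /ŋeɣɛk/.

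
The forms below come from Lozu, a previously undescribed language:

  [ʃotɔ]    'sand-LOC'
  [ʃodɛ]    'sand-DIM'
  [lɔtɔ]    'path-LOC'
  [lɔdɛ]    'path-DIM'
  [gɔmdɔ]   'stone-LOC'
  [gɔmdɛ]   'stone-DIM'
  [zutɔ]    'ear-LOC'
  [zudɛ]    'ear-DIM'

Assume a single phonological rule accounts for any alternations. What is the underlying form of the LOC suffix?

/-tɔ/

The LOC suffix surfaces as [-dɔ] and [-tɔ], depending on the final segment of the stem.
The DIM suffix, which begins with [d], is invariant after every stem; so [d] is not altered by any rule here.
The LOC suffix is therefore /-tɔ/ underlyingly, with post-nasal voicing: voiceless stops become voiced after a nasal.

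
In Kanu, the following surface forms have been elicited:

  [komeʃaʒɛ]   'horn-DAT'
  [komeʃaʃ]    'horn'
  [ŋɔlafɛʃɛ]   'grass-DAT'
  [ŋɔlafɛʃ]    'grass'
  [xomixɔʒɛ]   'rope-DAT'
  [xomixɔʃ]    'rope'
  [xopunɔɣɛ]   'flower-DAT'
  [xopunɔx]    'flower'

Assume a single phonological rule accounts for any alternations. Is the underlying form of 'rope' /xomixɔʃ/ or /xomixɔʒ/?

/xomixɔʒ/

'rope' shows [ʒ] ~ [ʃ] at the end of the stem ([xomixɔʒɛ] vs [xomixɔʃ]).
If /ʃ/ were underlying and a rule turned it into [ʒ] before the DAT suffix, 'grass' would also alternate; but it has [ʃ] in both [ŋɔlafɛʃɛ] and [ŋɔlafɛʃ].
Therefore /ʒ/ is basic and [ʃ] is derived by word-final obstruent devoicing (voiced obstruents become voiceless word-finally).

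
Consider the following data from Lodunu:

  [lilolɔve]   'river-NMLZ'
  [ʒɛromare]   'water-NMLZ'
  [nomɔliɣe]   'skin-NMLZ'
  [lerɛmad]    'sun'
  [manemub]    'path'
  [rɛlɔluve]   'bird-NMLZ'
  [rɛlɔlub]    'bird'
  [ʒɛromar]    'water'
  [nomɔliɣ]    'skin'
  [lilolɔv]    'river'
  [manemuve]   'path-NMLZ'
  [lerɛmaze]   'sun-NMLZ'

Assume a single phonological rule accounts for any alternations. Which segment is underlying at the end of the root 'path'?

The stem for 'path' ends in [v] in [manemuve] but [b] in [manemub].
But 'river' keeps [v] in both environments ([lilolɔve], [lilolɔv]), so there is no rule changing /v/ to [b] in isolation.
The alternation reflects intervocalic spirantization: voiced stops become fricatives between vowels. /b/ is underlying.

/b/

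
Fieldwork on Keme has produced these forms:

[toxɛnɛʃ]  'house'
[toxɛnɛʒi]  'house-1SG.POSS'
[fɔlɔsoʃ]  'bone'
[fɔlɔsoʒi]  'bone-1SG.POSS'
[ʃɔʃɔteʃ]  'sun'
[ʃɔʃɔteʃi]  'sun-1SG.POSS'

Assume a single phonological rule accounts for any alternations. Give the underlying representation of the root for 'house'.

/toxɛnɛʒ/

'house' shows [ʃ] ~ [ʒ] at the end of the stem ([toxɛnɛʃ] vs [toxɛnɛʒi]).
If /ʃ/ were underlying and a rule turned it into [ʒ] before the 1SG.POSS suffix, 'sun' would also alternate; but it has [ʃ] in both [ʃɔʃɔteʃ] and [ʃɔʃɔteʃi].
So /ʒ/ is underlying, and a rule of word-final obstruent devoicing — voiced obstruents become voiceless word-finally — gives [ʃ].
The underlying form of 'house' is therefore /toxɛnɛʒ/.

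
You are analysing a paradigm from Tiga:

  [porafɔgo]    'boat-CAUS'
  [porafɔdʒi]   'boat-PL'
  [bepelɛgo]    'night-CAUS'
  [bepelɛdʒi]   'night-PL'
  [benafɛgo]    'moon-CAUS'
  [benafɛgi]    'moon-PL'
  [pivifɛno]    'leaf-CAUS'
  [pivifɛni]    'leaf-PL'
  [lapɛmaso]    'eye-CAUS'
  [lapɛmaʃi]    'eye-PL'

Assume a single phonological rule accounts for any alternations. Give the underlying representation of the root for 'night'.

The stem for 'night' ends in [g] in [bepelɛgo] but [dʒ] in [bepelɛdʒi].
If /g/ were underlying and a rule turned it into [dʒ] before the PL suffix, 'moon' would also alternate; but it has [g] in both [benafɛgo] and [benafɛgi].
The alternation reflects depalatalization: palato-alveolar /dʒ/ and /ʃ/ become [g] and [s] when no front vowel follows. /dʒ/ is underlying.

/bepelɛdʒ/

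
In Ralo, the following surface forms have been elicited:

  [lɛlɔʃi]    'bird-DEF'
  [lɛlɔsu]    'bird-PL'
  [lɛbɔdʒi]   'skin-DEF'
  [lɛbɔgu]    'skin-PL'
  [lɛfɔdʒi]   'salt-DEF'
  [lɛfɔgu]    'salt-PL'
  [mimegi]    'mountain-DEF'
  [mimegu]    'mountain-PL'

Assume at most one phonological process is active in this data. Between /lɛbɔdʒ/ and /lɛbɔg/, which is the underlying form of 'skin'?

'skin' shows [dʒ] ~ [g] at the end of the stem ([lɛbɔdʒi] vs [lɛbɔgu]).
If /g/ were underlying and a rule turned it into [dʒ] before the DEF suffix, 'mountain' would also alternate; but it has [g] in both [mimegi] and [mimegu].
So /dʒ/ is underlying, and a rule of depalatalization — palato-alveolar /dʒ/ and /ʃ/ become [g] and [s] when no front vowel follows — gives [g].

/lɛbɔdʒ/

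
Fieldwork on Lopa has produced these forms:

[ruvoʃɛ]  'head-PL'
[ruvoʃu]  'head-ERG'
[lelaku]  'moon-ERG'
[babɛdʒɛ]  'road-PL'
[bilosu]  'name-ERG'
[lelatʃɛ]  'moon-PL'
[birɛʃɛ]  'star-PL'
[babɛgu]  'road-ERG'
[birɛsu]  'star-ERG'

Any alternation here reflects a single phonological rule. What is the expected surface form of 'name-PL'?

[biloʃɛ]

In [birɛʃɛ] and [birɛsu] the final segment of 'star' alternates: [ʃ] ~ [s].
Compare 'head', with invariant [ʃ] in [ruvoʃɛ] and [ruvoʃu]: an analysis with underlying /ʃ/ and a rule producing [s] before the ERG suffix would wrongly predict alternation here too.
Therefore /s/ is basic and [ʃ] is derived by palatalization before a front vowel (/k/, /g/ and /s/ become palato-alveolar [tʃ], [dʒ] and [ʃ] before a front vowel).
The one attested form of 'name', [bilosu], shows underlying /bilos/. Applying the same rule before a front vowel gives [biloʃɛ].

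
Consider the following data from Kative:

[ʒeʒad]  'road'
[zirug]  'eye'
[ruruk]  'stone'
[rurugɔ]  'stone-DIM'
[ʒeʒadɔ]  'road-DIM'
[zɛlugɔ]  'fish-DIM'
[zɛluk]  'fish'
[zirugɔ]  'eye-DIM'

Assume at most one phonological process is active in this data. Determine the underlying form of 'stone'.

/ruruk/

The stem for 'stone' ends in [g] in [rurugɔ] but [k] in [ruruk].
If /g/ were underlying and a rule turned it into [k] in isolation, 'eye' would also alternate; but it has [g] in both [zirugɔ] and [zirug].
So /k/ is underlying, and a rule of intervocalic voicing — voiceless stops become voiced between vowels — gives [g].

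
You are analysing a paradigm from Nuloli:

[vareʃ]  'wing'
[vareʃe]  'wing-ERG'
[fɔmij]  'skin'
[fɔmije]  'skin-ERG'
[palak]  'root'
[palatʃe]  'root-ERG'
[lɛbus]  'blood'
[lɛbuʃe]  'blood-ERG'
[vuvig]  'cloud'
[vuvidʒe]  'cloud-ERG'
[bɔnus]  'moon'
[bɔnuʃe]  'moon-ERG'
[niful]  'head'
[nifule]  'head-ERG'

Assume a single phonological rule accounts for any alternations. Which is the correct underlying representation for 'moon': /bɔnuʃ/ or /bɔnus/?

/bɔnus/

The stem for 'moon' ends in [s] in [bɔnus] but [ʃ] in [bɔnuʃe].
The stem 'wing' ([vareʃ], [vareʃe]) shows [ʃ] unchanged in both environments, so [ʃ] cannot be basic with [s] derived in isolation.
The underlying segment must be /s/; /k/, /g/ and /s/ become palato-alveolar [tʃ], [dʒ] and [ʃ] before a front vowel, yielding [ʃ] there.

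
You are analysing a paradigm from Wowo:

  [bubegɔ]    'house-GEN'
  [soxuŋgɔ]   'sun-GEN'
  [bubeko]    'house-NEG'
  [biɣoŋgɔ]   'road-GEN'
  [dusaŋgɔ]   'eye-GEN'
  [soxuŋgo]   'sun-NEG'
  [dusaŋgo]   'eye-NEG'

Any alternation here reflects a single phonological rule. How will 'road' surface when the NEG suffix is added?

[biɣoŋgo]

The NEG suffix surfaces as [-go] and [-ko], depending on the final segment of the stem.
By contrast the GEN suffix keeps its initial [g] throughout — that segment must be underlying.
The NEG suffix is therefore /-ko/ underlyingly, with post-nasal voicing: voiceless stops become voiced after a nasal.
After 'road', which ends in a nasal, the suffix surfaces as [-go], giving [biɣoŋgo].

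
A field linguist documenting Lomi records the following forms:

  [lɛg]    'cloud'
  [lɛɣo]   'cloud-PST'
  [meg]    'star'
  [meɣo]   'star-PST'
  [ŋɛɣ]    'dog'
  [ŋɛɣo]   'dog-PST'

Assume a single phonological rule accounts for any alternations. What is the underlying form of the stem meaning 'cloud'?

/lɛg/

In [lɛg] and [lɛɣo] the final segment of 'cloud' alternates: [g] ~ [ɣ].
The stem 'dog' ([ŋɛɣ], [ŋɛɣo]) shows [ɣ] unchanged in both environments, so [ɣ] cannot be basic with [g] derived in isolation.
The alternation reflects intervocalic spirantization: voiced stops become fricatives between vowels. /g/ is underlying.
The underlying form of 'cloud' is therefore /lɛg/.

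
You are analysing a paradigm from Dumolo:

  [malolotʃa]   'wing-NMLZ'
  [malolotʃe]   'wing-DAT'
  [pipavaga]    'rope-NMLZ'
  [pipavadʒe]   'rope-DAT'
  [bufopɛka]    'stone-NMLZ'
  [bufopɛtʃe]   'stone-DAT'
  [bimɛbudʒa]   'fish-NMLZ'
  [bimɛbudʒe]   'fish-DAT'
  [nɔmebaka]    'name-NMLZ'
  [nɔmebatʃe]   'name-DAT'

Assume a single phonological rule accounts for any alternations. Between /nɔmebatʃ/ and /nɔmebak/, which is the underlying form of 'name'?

The stem for 'name' ends in [k] in [nɔmebaka] but [tʃ] in [nɔmebatʃe].
Compare 'wing', with invariant [tʃ] in [malolotʃa] and [malolotʃe]: an analysis with underlying /tʃ/ and a rule producing [k] before the NMLZ suffix would wrongly predict alternation here too.
Therefore /k/ is basic and [tʃ] is derived by palatalization before a front vowel (/k/ and /g/ become palato-alveolar [tʃ] and [dʒ] before a front vowel).

/nɔmebak/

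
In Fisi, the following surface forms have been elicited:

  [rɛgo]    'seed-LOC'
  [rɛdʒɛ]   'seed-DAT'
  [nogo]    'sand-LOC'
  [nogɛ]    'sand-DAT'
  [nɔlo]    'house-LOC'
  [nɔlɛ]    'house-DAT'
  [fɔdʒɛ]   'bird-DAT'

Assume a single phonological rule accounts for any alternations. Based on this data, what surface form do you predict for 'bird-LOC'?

[fɔgo]

In [rɛgo] and [rɛdʒɛ] the final segment of 'seed' alternates: [g] ~ [dʒ].
The stem 'sand' ([nogo], [nogɛ]) shows [g] unchanged in both environments, so [g] cannot be basic with [dʒ] derived before the DAT suffix.
So /dʒ/ is underlying, and a rule of depalatalization — palato-alveolar /dʒ/ becomes [g] when no front vowel follows — gives [g].
The one attested form of 'bird', [fɔdʒɛ], shows underlying /fɔdʒ/. Applying the same rule when no front vowel follows gives [fɔgo].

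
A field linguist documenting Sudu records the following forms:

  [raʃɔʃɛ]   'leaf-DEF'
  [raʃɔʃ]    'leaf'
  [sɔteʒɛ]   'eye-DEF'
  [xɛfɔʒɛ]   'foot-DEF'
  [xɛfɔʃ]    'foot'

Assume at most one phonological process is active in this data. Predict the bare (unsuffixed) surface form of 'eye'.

[sɔteʃ]

In [xɛfɔʒɛ] and [xɛfɔʃ] the final segment of 'foot' alternates: [ʒ] ~ [ʃ].
If /ʃ/ were underlying and a rule turned it into [ʒ] before the DEF suffix, 'leaf' would also alternate; but it has [ʃ] in both [raʃɔʃɛ] and [raʃɔʃ].
The underlying segment must be /ʒ/; voiced obstruents become voiceless word-finally, yielding [ʃ] there.
From [sɔteʒɛ] the stem 'eye' is /sɔteʒ/; word-finally this yields [sɔteʃ].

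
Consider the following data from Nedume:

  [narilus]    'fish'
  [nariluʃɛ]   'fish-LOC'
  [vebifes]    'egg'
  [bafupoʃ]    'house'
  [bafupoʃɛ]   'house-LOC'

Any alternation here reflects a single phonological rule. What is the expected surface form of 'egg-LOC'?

[vebifeʃɛ]

'fish' shows [s] ~ [ʃ] at the end of the stem ([narilus] vs [nariluʃɛ]).
But 'house' keeps [ʃ] in both environments ([bafupoʃ], [bafupoʃɛ]), so there is no rule changing /ʃ/ to [s] in isolation.
So /s/ is underlying, and a rule of palatalization before a front vowel — /s/ becomes palato-alveolar [ʃ] before a front vowel — gives [ʃ].
The one attested form of 'egg', [vebifes], shows underlying /vebifes/. Applying the same rule before a front vowel gives [vebifeʃɛ].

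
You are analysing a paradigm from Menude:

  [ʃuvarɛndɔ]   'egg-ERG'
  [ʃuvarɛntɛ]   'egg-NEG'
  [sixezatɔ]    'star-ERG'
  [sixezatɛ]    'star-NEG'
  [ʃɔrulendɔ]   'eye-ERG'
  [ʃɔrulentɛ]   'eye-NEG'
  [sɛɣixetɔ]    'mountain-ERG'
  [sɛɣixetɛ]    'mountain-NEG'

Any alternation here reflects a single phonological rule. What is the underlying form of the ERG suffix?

/-dɔ/

The ERG morpheme has two allomorphs, [-dɔ] and [-tɔ].
The NEG suffix, which begins with [t], is invariant after every stem; so [t] is not altered by any rule here.
The ERG suffix is therefore /-dɔ/ underlyingly, with post-vocalic devoicing: voiced stops become voiceless after a vowel.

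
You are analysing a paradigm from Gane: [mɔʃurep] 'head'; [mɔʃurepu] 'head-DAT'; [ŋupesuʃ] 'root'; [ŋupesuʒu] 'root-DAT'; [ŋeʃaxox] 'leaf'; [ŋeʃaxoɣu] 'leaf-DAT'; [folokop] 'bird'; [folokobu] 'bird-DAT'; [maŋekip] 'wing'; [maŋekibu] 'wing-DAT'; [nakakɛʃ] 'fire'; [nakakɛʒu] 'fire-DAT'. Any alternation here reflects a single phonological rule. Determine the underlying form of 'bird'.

'bird' shows [p] ~ [b] at the end of the stem ([folokop] vs [folokobu]).
The stem 'head' ([mɔʃurep], [mɔʃurepu]) shows [p] unchanged in both environments, so [p] cannot be basic with [b] derived before the DAT suffix.
The alternation reflects word-final obstruent devoicing: voiced obstruents become voiceless word-finally. /b/ is underlying.

/folokob/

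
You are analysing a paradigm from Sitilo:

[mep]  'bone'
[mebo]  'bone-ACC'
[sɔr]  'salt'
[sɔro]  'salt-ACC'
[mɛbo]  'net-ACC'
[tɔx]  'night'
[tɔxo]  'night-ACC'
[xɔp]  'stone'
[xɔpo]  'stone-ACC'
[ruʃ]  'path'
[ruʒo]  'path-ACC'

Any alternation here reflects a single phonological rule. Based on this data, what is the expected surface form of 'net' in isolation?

[mɛp]

'bone' shows [p] ~ [b] at the end of the stem ([mep] vs [mebo]).
Compare 'stone', with invariant [p] in [xɔp] and [xɔpo]: an analysis with underlying /p/ and a rule producing [b] before the ACC suffix would wrongly predict alternation here too.
So /b/ is underlying, and a rule of word-final obstruent devoicing — voiced obstruents become voiceless word-finally — gives [p].
From [mɛbo] the stem 'net' is /mɛb/; word-finally this yields [mɛp].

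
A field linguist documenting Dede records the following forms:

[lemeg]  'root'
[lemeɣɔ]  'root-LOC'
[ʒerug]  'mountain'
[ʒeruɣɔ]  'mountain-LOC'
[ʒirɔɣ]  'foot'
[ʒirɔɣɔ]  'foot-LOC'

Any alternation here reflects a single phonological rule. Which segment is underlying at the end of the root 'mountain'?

In [ʒerug] and [ʒeruɣɔ] the final segment of 'mountain' alternates: [g] ~ [ɣ].
Compare 'foot', with invariant [ɣ] in [ʒirɔɣ] and [ʒirɔɣɔ]: an analysis with underlying /ɣ/ and a rule producing [g] in isolation would wrongly predict alternation here too.
So /g/ is underlying, and a rule of intervocalic spirantization — voiced stops become fricatives between vowels — gives [ɣ].

/g/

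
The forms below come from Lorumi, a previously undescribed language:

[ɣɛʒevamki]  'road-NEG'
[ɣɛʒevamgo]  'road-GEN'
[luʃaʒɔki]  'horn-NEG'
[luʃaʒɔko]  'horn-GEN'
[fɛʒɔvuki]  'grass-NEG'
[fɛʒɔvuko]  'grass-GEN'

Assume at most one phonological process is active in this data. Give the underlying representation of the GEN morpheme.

/-go/

The GEN morpheme has two allomorphs, [-go] and [-ko].
By contrast the NEG suffix keeps its initial [k] throughout — that segment must be underlying.
So the underlying form is /-go/, and voiced stops become voiceless after a vowel.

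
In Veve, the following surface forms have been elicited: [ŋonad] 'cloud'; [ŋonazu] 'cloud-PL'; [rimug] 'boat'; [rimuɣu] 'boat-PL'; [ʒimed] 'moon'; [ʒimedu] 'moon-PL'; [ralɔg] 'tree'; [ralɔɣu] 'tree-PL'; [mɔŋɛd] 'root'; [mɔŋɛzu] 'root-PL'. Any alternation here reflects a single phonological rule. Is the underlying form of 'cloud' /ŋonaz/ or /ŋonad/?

/ŋonaz/

The stem for 'cloud' ends in [d] in [ŋonad] but [z] in [ŋonazu].
The stem 'moon' ([ʒimed], [ʒimedu]) shows [d] unchanged in both environments, so [d] cannot be basic with [z] derived before the PL suffix.
The alternation reflects word-final hardening: voiced fricatives become stops word-finally. /z/ is underlying.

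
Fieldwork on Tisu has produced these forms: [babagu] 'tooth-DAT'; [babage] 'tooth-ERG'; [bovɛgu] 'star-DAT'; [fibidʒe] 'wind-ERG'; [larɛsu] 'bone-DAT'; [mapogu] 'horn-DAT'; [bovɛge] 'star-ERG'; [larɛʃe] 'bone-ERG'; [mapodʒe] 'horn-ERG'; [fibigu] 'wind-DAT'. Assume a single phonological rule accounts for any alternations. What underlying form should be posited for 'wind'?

The root 'wind' surfaces as [fibigu] and [fibidʒe], with a stem-final [g] ~ [dʒ] alternation.
But 'star' keeps [g] in both environments ([bovɛgu], [bovɛge]), so there is no rule changing /g/ to [dʒ] before the ERG suffix.
Therefore /dʒ/ is basic and [g] is derived by depalatalization (palato-alveolar /dʒ/ and /ʃ/ become [g] and [s] when no front vowel follows).

/fibidʒ/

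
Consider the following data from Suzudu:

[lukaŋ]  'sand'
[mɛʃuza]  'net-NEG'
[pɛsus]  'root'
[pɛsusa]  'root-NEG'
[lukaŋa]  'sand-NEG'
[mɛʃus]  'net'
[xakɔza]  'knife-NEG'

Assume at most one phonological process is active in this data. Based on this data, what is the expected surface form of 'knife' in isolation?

[xakɔs]

The root 'net' surfaces as [mɛʃus] and [mɛʃuza], with a stem-final [s] ~ [z] alternation.
The stem 'root' ([pɛsus], [pɛsusa]) shows [s] unchanged in both environments, so [s] cannot be basic with [z] derived before the NEG suffix.
The underlying segment must be /z/; voiced obstruents become voiceless word-finally, yielding [s] there.
The one attested form of 'knife', [xakɔza], shows underlying /xakɔz/. Applying the same rule word-finally gives [xakɔs].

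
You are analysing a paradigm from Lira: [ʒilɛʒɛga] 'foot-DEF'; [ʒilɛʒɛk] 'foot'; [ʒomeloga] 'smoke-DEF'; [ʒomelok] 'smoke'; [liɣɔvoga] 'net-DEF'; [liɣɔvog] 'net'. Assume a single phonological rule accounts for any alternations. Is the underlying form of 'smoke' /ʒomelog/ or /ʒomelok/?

In [ʒomeloga] and [ʒomelok] the final segment of 'smoke' alternates: [g] ~ [k].
The stem 'net' ([liɣɔvoga], [liɣɔvog]) shows [g] unchanged in both environments, so [g] cannot be basic with [k] derived in isolation.
So /k/ is underlying, and a rule of intervocalic voicing — voiceless stops become voiced between vowels — gives [g].

/ʒomelok/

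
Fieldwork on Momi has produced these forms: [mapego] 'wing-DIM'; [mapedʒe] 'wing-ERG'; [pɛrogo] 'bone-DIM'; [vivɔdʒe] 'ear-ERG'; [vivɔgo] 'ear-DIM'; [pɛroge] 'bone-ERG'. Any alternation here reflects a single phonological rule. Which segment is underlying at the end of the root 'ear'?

/dʒ/

The root 'ear' surfaces as [vivɔdʒe] and [vivɔgo], with a stem-final [dʒ] ~ [g] alternation.
Compare 'bone', with invariant [g] in [pɛroge] and [pɛrogo]: an analysis with underlying /g/ and a rule producing [dʒ] before the ERG suffix would wrongly predict alternation here too.
The underlying segment must be /dʒ/; palato-alveolar /dʒ/ becomes [g] when no front vowel follows, yielding [g] there.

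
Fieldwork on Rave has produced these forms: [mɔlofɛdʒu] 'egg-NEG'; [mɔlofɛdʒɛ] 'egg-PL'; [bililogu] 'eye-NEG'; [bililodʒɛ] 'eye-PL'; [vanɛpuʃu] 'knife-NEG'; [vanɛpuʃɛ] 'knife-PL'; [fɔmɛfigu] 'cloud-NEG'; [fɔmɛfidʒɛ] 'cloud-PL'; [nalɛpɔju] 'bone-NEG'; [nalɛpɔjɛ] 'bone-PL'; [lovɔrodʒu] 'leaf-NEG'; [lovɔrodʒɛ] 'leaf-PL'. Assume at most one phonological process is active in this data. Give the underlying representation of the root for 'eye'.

/bililog/

In [bililogu] and [bililodʒɛ] the final segment of 'eye' alternates: [g] ~ [dʒ].
But 'egg' keeps [dʒ] in both environments ([mɔlofɛdʒu], [mɔlofɛdʒɛ]), so there is no rule changing /dʒ/ to [g] before the NEG suffix.
Therefore /g/ is basic and [dʒ] is derived by palatalization before a front vowel (/g/ becomes palato-alveolar [dʒ] before a front vowel).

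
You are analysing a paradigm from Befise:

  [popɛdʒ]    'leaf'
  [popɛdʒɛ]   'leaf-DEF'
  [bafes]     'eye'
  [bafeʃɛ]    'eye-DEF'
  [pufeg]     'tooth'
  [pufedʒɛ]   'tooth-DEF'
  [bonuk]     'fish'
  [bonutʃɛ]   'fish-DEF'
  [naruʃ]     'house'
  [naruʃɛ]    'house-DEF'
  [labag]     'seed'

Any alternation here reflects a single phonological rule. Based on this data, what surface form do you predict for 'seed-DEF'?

[labadʒɛ]

The root 'tooth' surfaces as [pufeg] and [pufedʒɛ], with a stem-final [g] ~ [dʒ] alternation.
But 'leaf' keeps [dʒ] in both environments ([popɛdʒ], [popɛdʒɛ]), so there is no rule changing /dʒ/ to [g] in isolation.
The underlying segment must be /g/; /k/, /g/ and /s/ become palato-alveolar [tʃ], [dʒ] and [ʃ] before a front vowel, yielding [dʒ] there.
From [labag] the stem 'seed' is /labag/; before a front vowel this yields [labadʒɛ].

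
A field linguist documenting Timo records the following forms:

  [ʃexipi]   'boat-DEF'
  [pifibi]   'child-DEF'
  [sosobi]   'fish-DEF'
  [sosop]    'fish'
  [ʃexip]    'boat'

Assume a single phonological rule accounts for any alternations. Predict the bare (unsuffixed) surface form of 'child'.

[pifip]

The root 'fish' surfaces as [sosobi] and [sosop], with a stem-final [b] ~ [p] alternation.
The stem 'boat' ([ʃexipi], [ʃexip]) shows [p] unchanged in both environments, so [p] cannot be basic with [b] derived before the DEF suffix.
So /b/ is underlying, and a rule of word-final obstruent devoicing — voiced obstruents become voiceless word-finally — gives [p].
From [pifibi] the stem 'child' is /pifib/; word-finally this yields [pifip].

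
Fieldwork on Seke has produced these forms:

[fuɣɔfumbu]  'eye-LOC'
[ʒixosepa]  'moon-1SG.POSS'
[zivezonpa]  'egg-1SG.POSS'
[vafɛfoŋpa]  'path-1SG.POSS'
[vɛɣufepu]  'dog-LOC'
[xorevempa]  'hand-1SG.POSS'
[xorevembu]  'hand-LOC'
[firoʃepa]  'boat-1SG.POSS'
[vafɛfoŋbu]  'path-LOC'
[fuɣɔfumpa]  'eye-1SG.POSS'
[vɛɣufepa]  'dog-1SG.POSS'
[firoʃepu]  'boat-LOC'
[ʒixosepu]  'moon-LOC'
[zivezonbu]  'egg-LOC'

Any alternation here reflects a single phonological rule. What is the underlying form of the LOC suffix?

/-bu/

The LOC suffix surfaces as [-bu] and [-pu], depending on the final segment of the stem.
The 1SG.POSS suffix, which begins with [p], is invariant after every stem; so [p] is not altered by any rule here.
The LOC suffix is therefore /-bu/ underlyingly, with post-vocalic devoicing: voiced stops become voiceless after a vowel.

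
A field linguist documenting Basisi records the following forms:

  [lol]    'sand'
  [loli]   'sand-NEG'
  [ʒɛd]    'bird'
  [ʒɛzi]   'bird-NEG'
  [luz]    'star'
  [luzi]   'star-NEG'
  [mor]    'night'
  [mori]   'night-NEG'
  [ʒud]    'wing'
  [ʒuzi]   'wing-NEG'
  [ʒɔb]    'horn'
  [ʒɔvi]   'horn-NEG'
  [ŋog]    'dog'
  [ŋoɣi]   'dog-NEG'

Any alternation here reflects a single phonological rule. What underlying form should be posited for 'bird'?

/ʒɛd/

'bird' shows [d] ~ [z] at the end of the stem ([ʒɛd] vs [ʒɛzi]).
The stem 'star' ([luz], [luzi]) shows [z] unchanged in both environments, so [z] cannot be basic with [d] derived in isolation.
The underlying segment must be /d/; voiced stops become fricatives between vowels, yielding [z] there.
So 'bird' = /ʒɛd/.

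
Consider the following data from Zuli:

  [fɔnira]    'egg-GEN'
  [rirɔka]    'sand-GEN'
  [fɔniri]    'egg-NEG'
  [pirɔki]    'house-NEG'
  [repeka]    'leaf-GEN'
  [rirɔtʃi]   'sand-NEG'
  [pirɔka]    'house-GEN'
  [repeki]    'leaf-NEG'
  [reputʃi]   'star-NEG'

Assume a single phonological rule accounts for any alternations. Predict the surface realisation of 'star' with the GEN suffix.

In [rirɔtʃi] and [rirɔka] the final segment of 'sand' alternates: [tʃ] ~ [k].
The stem 'house' ([pirɔki], [pirɔka]) shows [k] unchanged in both environments, so [k] cannot be basic with [tʃ] derived before the NEG suffix.
The underlying segment must be /tʃ/; palato-alveolar /tʃ/ becomes [k] when no front vowel follows, yielding [k] there.
From [reputʃi] the stem 'star' is /reputʃ/; when no front vowel follows this yields [repuka].

[repuka]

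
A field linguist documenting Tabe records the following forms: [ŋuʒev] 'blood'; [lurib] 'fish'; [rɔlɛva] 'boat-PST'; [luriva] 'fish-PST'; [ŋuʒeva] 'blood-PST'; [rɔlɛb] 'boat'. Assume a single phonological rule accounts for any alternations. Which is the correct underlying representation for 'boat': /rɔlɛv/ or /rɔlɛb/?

/rɔlɛb/

The root 'boat' surfaces as [rɔlɛva] and [rɔlɛb], with a stem-final [v] ~ [b] alternation.
If /v/ were underlying and a rule turned it into [b] in isolation, 'blood' would also alternate; but it has [v] in both [ŋuʒeva] and [ŋuʒev].
The alternation reflects intervocalic spirantization: voiced stops become fricatives between vowels. /b/ is underlying.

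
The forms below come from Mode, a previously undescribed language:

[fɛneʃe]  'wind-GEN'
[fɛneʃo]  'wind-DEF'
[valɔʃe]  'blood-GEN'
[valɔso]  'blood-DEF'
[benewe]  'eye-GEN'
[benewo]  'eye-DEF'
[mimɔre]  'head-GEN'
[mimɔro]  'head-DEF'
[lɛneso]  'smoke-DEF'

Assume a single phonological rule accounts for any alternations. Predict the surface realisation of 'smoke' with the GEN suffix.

'blood' shows [ʃ] ~ [s] at the end of the stem ([valɔʃe] vs [valɔso]).
The stem 'wind' ([fɛneʃe], [fɛneʃo]) shows [ʃ] unchanged in both environments, so [ʃ] cannot be basic with [s] derived before the DEF suffix.
Therefore /s/ is basic and [ʃ] is derived by palatalization before a front vowel (/s/ becomes palato-alveolar [ʃ] before a front vowel).
From [lɛneso] the stem 'smoke' is /lɛnes/; before a front vowel this yields [lɛneʃe].

[lɛneʃe]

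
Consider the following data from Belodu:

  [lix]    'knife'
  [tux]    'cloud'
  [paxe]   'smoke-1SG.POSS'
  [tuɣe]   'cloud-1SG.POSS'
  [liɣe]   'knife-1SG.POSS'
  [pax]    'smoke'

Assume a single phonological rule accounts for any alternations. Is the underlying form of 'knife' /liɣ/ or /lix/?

The stem for 'knife' ends in [ɣ] in [liɣe] but [x] in [lix].
Compare 'smoke', with invariant [x] in [paxe] and [pax]: an analysis with underlying /x/ and a rule producing [ɣ] before the 1SG.POSS suffix would wrongly predict alternation here too.
Therefore /ɣ/ is basic and [x] is derived by word-final obstruent devoicing (voiced obstruents become voiceless word-finally).

/liɣ/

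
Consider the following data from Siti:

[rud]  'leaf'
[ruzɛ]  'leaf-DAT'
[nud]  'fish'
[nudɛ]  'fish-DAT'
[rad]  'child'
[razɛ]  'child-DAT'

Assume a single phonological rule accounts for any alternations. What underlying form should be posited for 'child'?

/raz/

In [rad] and [razɛ] the final segment of 'child' alternates: [d] ~ [z].
Compare 'fish', with invariant [d] in [nud] and [nudɛ]: an analysis with underlying /d/ and a rule producing [z] before the DAT suffix would wrongly predict alternation here too.
So /z/ is underlying, and a rule of word-final hardening — voiced fricatives become stops word-finally — gives [d].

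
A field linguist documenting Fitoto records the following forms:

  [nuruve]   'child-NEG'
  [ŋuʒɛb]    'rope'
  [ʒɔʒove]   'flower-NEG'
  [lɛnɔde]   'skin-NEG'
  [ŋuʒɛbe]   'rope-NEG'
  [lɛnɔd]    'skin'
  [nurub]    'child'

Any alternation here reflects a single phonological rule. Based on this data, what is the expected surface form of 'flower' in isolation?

The stem for 'child' ends in [v] in [nuruve] but [b] in [nurub].
If /b/ were underlying and a rule turned it into [v] before the NEG suffix, 'rope' would also alternate; but it has [b] in both [ŋuʒɛbe] and [ŋuʒɛb].
Therefore /v/ is basic and [b] is derived by word-final hardening (voiced fricatives become stops word-finally).
From [ʒɔʒove] the stem 'flower' is /ʒɔʒov/; word-finally this yields [ʒɔʒob].

[ʒɔʒob]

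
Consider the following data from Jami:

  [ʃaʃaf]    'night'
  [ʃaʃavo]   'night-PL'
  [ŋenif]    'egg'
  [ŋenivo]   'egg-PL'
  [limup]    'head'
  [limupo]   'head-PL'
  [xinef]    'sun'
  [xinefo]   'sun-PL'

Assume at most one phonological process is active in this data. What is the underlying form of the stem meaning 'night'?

/ʃaʃav/

The stem for 'night' ends in [f] in [ʃaʃaf] but [v] in [ʃaʃavo].
If /f/ were underlying and a rule turned it into [v] before the PL suffix, 'sun' would also alternate; but it has [f] in both [xinef] and [xinefo].
The underlying segment must be /v/; voiced obstruents become voiceless word-finally, yielding [f] there.
The underlying form of 'night' is therefore /ʃaʃav/.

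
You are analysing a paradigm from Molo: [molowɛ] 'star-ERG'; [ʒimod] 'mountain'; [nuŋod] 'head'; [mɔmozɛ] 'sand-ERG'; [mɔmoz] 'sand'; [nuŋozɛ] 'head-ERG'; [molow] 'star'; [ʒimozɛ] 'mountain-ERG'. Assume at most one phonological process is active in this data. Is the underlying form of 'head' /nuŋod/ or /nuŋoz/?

/nuŋod/

The stem for 'head' ends in [z] in [nuŋozɛ] but [d] in [nuŋod].
The stem 'sand' ([mɔmozɛ], [mɔmoz]) shows [z] unchanged in both environments, so [z] cannot be basic with [d] derived in isolation.
Therefore /d/ is basic and [z] is derived by intervocalic spirantization (voiced stops become fricatives between vowels).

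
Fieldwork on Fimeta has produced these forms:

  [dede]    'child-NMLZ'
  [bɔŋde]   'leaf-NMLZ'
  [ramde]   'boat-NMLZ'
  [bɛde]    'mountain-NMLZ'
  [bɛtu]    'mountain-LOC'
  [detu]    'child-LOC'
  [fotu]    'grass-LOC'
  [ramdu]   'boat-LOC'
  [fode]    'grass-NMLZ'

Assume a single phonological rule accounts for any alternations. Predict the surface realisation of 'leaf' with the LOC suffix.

[bɔŋdu]

The LOC suffix surfaces as [-du] and [-tu], depending on the final segment of the stem.
By contrast the NMLZ suffix keeps its initial [d] throughout — that segment must be underlying.
The LOC suffix is therefore /-tu/ underlyingly, with post-nasal voicing: voiceless stops become voiced after a nasal.
After 'leaf', which ends in a nasal, the suffix surfaces as [-du], giving [bɔŋdu].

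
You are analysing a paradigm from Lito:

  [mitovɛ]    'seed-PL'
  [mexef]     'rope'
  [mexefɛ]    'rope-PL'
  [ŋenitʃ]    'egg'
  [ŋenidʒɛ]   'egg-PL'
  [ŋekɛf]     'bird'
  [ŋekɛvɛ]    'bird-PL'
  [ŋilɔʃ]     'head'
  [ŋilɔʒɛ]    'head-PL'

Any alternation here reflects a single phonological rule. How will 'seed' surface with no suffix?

The root 'bird' surfaces as [ŋekɛf] and [ŋekɛvɛ], with a stem-final [f] ~ [v] alternation.
If /f/ were underlying and a rule turned it into [v] before the PL suffix, 'rope' would also alternate; but it has [f] in both [mexef] and [mexefɛ].
The underlying segment must be /v/; voiced obstruents become voiceless word-finally, yielding [f] there.
From [mitovɛ] the stem 'seed' is /mitov/; word-finally this yields [mitof].

[mitof]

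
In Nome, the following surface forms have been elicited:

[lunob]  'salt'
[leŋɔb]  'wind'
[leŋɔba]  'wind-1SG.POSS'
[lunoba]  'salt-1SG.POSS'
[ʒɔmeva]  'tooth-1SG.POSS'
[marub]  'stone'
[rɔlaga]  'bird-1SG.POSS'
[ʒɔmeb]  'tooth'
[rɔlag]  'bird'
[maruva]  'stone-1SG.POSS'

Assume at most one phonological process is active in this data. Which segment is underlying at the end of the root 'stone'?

/v/

The stem for 'stone' ends in [b] in [marub] but [v] in [maruva].
The stem 'wind' ([leŋɔb], [leŋɔba]) shows [b] unchanged in both environments, so [b] cannot be basic with [v] derived before the 1SG.POSS suffix.
So /v/ is underlying, and a rule of word-final hardening — voiced fricatives become stops word-finally — gives [b].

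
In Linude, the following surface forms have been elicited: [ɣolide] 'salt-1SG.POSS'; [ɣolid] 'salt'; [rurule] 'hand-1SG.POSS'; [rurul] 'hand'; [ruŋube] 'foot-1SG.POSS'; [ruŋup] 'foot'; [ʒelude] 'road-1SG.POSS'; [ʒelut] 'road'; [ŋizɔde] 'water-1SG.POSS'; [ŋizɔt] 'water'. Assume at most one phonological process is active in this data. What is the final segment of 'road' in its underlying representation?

/t/

'road' shows [d] ~ [t] at the end of the stem ([ʒelude] vs [ʒelut]).
Compare 'salt', with invariant [d] in [ɣolide] and [ɣolid]: an analysis with underlying /d/ and a rule producing [t] in isolation would wrongly predict alternation here too.
Therefore /t/ is basic and [d] is derived by intervocalic voicing (voiceless stops become voiced between vowels).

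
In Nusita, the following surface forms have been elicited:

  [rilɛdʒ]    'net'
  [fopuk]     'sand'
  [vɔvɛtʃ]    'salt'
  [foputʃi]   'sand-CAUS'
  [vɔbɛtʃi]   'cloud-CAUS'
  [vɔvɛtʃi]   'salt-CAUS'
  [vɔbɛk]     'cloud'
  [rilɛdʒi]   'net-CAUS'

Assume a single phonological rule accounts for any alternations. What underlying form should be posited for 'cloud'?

The stem for 'cloud' ends in [tʃ] in [vɔbɛtʃi] but [k] in [vɔbɛk].
If /tʃ/ were underlying and a rule turned it into [k] in isolation, 'salt' would also alternate; but it has [tʃ] in both [vɔvɛtʃi] and [vɔvɛtʃ].
Therefore /k/ is basic and [tʃ] is derived by palatalization before a front vowel (/k/ becomes palato-alveolar [tʃ] before a front vowel).
The underlying form of 'cloud' is therefore /vɔbɛk/.

/vɔbɛk/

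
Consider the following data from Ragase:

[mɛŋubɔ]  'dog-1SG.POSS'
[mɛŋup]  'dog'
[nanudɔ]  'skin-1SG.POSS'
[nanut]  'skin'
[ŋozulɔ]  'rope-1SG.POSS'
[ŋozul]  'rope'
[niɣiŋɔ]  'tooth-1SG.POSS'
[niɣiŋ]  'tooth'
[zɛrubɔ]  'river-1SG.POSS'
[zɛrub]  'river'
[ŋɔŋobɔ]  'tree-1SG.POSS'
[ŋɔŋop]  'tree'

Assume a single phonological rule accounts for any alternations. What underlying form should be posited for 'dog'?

In [mɛŋubɔ] and [mɛŋup] the final segment of 'dog' alternates: [b] ~ [p].
The stem 'river' ([zɛrubɔ], [zɛrub]) shows [b] unchanged in both environments, so [b] cannot be basic with [p] derived in isolation.
Therefore /p/ is basic and [b] is derived by intervocalic voicing (voiceless stops become voiced between vowels).
So 'dog' = /mɛŋup/.

/mɛŋup/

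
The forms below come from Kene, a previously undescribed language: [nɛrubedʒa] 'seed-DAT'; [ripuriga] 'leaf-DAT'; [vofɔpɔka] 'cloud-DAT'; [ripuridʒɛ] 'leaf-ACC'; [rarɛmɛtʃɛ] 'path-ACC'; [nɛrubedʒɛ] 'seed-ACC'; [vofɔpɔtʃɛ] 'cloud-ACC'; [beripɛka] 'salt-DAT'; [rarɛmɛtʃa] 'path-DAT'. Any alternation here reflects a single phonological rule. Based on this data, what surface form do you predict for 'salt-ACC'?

[beripɛtʃɛ]

The root 'cloud' surfaces as [vofɔpɔka] and [vofɔpɔtʃɛ], with a stem-final [k] ~ [tʃ] alternation.
The stem 'path' ([rarɛmɛtʃa], [rarɛmɛtʃɛ]) shows [tʃ] unchanged in both environments, so [tʃ] cannot be basic with [k] derived before the DAT suffix.
The alternation reflects palatalization before a front vowel: /k/ and /g/ become palato-alveolar [tʃ] and [dʒ] before a front vowel. /k/ is underlying.
From [beripɛka] the stem 'salt' is /beripɛk/; before a front vowel this yields [beripɛtʃɛ].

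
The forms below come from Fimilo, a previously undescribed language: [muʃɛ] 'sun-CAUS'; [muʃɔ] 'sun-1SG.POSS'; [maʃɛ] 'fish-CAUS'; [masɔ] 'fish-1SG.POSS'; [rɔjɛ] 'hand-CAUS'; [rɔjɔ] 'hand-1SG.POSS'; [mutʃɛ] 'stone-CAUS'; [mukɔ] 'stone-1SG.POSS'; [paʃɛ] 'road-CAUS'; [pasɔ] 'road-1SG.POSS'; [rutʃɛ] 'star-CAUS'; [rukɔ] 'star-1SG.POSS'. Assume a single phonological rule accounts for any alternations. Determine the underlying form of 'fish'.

/mas/

The root 'fish' surfaces as [maʃɛ] and [masɔ], with a stem-final [ʃ] ~ [s] alternation.
The stem 'sun' ([muʃɛ], [muʃɔ]) shows [ʃ] unchanged in both environments, so [ʃ] cannot be basic with [s] derived before the 1SG.POSS suffix.
Therefore /s/ is basic and [ʃ] is derived by palatalization before a front vowel (/k/ and /s/ become palato-alveolar [tʃ] and [ʃ] before a front vowel).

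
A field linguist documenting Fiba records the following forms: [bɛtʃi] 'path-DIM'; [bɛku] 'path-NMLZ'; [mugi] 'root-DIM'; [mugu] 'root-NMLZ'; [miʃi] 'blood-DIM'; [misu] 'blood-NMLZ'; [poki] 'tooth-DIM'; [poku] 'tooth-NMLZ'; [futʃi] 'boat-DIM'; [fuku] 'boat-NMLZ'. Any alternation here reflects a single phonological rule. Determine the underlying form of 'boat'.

/futʃ/

The root 'boat' surfaces as [futʃi] and [fuku], with a stem-final [tʃ] ~ [k] alternation.
If /k/ were underlying and a rule turned it into [tʃ] before the DIM suffix, 'tooth' would also alternate; but it has [k] in both [poki] and [poku].
The underlying segment must be /tʃ/; palato-alveolar /tʃ/ and /ʃ/ become [k] and [s] when no front vowel follows, yielding [k] there.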